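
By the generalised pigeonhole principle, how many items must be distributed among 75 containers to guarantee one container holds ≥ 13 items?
n = (13 − 1)·75 + 1 = 901

By the generalised pigeonhole principle, to guarantee some box contains ≥ r objects we need more than (r − 1) · k objects total. Threshold: n = (r − 1) · k + 1. With r = 13 and k = 75: n = 12 · 75 + 1 = 900 + 1 = 901. For n = 900 = 12 · 75, we can put exactly 12 objects in every box, avoiding 13 in any single one — so 901 is tight.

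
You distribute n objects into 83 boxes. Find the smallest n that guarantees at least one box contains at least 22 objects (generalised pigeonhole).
n = (22 − 1)·83 + 1 = 1744

By the generalised pigeonhole principle, to guarantee some box contains ≥ r objects we need more than (r − 1) · k objects total. Threshold: n = (r − 1) · k + 1. With r = 22 and k = 83: n = 21 · 83 + 1 = 1743 + 1 = 1744. For n = 1743 = 21 · 83, we can put exactly 21 objects in every box, avoiding 22 in any single one — so 1744 is tight.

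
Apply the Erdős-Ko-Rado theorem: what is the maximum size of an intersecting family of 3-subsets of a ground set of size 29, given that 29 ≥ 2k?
max |F| = C(28, 2) = 378

The Erdős-Ko-Rado theorem states: for n ≥ 2k, an intersecting family of k-subsets of an n-element set has size at most C(n − 1, k − 1), with equality for 'star' families {A ⊆ [n] : |A| = k, i ∈ A} (fix an element i). For n = 29, k = 3: C(28, 2) = 378.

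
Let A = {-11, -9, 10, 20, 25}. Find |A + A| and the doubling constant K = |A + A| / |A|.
K = |A + A| / |A| = 15/5 = 3

Enumerate A + A = {a + b : a, b ∈ A}. With |A| = 5, there are |A|^2 = 25 ordered sum pairs; collecting distinct values, A + A = {-22, -20, -18, -1, 1, 9, 11, 14, 16, 20, 30, 35, 40, 45, 50}, so |A + A| = 15. Thus K = 15/5 = 3. For comparison, the minimum possible |A + A| over all 5-element sets is 2·5 − 1 = 9 (so min K = 9/5), attained only by arithmetic progressions.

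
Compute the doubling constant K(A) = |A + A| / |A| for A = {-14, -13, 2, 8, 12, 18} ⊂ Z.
K = |A + A| / |A| = 19/6

Enumerate A + A = {a + b : a, b ∈ A}. With |A| = 6, there are |A|^2 = 36 ordered sum pairs; collecting distinct values, A + A = {-28, -27, -26, -12, -11, -6, -5, -2, -1, 4, 5, 10, 14, 16, 20, 24, 26, 30, 36}, so |A + A| = 19. Thus K = 19/6. For comparison, the minimum possible |A + A| over all 6-element sets is 2·6 − 1 = 11 (so min K = 11/6), attained only by arithmetic progressions.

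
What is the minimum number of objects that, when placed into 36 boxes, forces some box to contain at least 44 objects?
n = (44 − 1)·36 + 1 = 1549

By the generalised pigeonhole principle, to guarantee some box contains ≥ r objects we need more than (r − 1) · k objects total. Threshold: n = (r − 1) · k + 1. With r = 44 and k = 36: n = 43 · 36 + 1 = 1548 + 1 = 1549. For n = 1548 = 43 · 36, we can put exactly 43 objects in every box, avoiding 44 in any single one — so 1549 is tight.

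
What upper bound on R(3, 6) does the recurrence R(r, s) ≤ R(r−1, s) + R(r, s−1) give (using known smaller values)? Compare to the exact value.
R(3, 6) ≤ R(2, 6) + R(3, 5) = 6 + 14 = 20; exact value R(3, 6) = 18.

The Erdős–Szekeres recurrence R(r, s) ≤ R(r−1, s) + R(r, s−1) applied to (r, s) = (3, 6) gives
  R(3, 6) ≤ R(2, 6) + R(3, 5) = 6 + 14 = 20.
(Recall R(2, k) = k and R is symmetric.) The recurrence is not tight here (it gives 20, but the exact value is R(3, 6) = 18); the tight upper bound requires a sharper argument than the simple recurrence, combined with a lower-bound construction on K_{17}.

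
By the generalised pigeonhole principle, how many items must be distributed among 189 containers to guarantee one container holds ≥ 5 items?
n = (5 − 1)·189 + 1 = 757

By the generalised pigeonhole principle, to guarantee some box contains ≥ r objects we need more than (r − 1) · k objects total. Threshold: n = (r − 1) · k + 1. With r = 5 and k = 189: n = 4 · 189 + 1 = 756 + 1 = 757. For n = 756 = 4 · 189, we can put exactly 4 objects in every box, avoiding 5 in any single one — so 757 is tight.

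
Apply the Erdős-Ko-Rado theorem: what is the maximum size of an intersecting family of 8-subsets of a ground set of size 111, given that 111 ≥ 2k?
max |F| = C(110, 7) = 31821795720

Erdős-Ko-Rado (1961): when n ≥ 2k, max |F| = C(n−1, k−1). The bound is attained by the star {A : i ∈ A} for any fixed i ∈ [n]. Here C(111−1, 8−1) = C(110, 7) = 31821795720.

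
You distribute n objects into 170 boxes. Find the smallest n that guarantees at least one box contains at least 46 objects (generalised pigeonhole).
n = (46 − 1)·170 + 1 = 7651

By the generalised pigeonhole principle, to guarantee some box contains ≥ r objects we need more than (r − 1) · k objects total. Threshold: n = (r − 1) · k + 1. With r = 46 and k = 170: n = 45 · 170 + 1 = 7650 + 1 = 7651. For n = 7650 = 45 · 170, we can put exactly 45 objects in every box, avoiding 46 in any single one — so 7651 is tight.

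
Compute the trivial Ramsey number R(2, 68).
R(2, 68) = 68

R(2, k) = k for all k ≥ 2: in a 2-colouring of K_k, either some edge is red (a red K_2) or all edges are blue (a blue K_k). And K_{67} coloured all-blue has no blue K_68, so R(2, 68) > 67. Hence R(2, 68) = 68.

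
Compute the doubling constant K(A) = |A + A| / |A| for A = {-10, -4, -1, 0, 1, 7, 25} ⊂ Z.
K = |A + A| / |A| = 26/7

Enumerate A + A = {a + b : a, b ∈ A}. With |A| = 7, there are |A|^2 = 49 ordered sum pairs; collecting distinct values, A + A = {-20, -14, -11, -10, -9, -8, -5, -4, -3, -2, -1, 0, 1, 2, 3, 6, 7, 8, 14, 15, 21, 24, 25, 26, 32, 50}, so |A + A| = 26. Thus K = 26/7. For comparison, the minimum possible |A + A| over all 7-element sets is 2·7 − 1 = 13 (so min K = 13/7), attained only by arithmetic progressions.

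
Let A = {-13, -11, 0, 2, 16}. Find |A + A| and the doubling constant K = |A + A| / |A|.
K = |A + A| / |A| = 14/5

Enumerate A + A = {a + b : a, b ∈ A}. With |A| = 5, there are |A|^2 = 25 ordered sum pairs; collecting distinct values, A + A = {-26, -24, -22, -13, -11, -9, 0, 2, 3, 4, 5, 16, 18, 32}, so |A + A| = 14. Thus K = 14/5. For comparison, the minimum possible |A + A| over all 5-element sets is 2·5 − 1 = 9 (so min K = 9/5), attained only by arithmetic progressions.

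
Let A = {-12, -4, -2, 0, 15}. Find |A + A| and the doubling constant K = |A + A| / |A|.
K = |A + A| / |A| = 14/5

Enumerate A + A = {a + b : a, b ∈ A}. With |A| = 5, there are |A|^2 = 25 ordered sum pairs; collecting distinct values, A + A = {-24, -16, -14, -12, -8, -6, -4, -2, 0, 3, 11, 13, 15, 30}, so |A + A| = 14. Thus K = 14/5. For comparison, the minimum possible |A + A| over all 5-element sets is 2·5 − 1 = 9 (so min K = 9/5), attained only by arithmetic progressions.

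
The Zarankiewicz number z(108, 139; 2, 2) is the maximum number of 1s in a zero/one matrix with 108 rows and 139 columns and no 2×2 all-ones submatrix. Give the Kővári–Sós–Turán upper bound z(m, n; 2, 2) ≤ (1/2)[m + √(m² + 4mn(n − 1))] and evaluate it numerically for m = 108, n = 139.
z(108, 139; 2, 2) ≤ (1/2)[108 + √(108² + 4·108·139·138)] = (1/2)[108 + √8298288] = 1494.3375

Kővári–Sós–Turán: let r_1, ..., r_108 be the row sums and z = Σ r_i the total number of 1s. Each pair of columns can share at most one row with both entries 1 (else a 2×2 all-ones block appears), so Σ_i C(r_i, 2) ≤ C(139, 2) = 9591. By convexity Σ_i C(r_i, 2) ≥ 108·C(z/108, 2) = z(z − 108)/(2·108), giving z² − 108z − 108·139·138 ≤ 0 and hence z ≤ (1/2)[108 + √(11664 + 4·2071656)] = (1/2)[108 + √8298288] ≈ (1/2)(108 + 2880.6749) = 1494.3375.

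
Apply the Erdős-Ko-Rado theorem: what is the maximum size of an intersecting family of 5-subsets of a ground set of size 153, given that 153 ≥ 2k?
max |F| = C(152, 4) = 21374050

Erdős-Ko-Rado (1961): when n ≥ 2k, max |F| = C(n−1, k−1). The bound is attained by the star {A : i ∈ A} for any fixed i ∈ [n]. Here C(153−1, 5−1) = C(152, 4) = 21374050.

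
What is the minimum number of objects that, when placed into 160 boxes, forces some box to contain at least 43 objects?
n = (43 − 1)·160 + 1 = 6721

By the generalised pigeonhole principle, to guarantee some box contains ≥ r objects we need more than (r − 1) · k objects total. Threshold: n = (r − 1) · k + 1. With r = 43 and k = 160: n = 42 · 160 + 1 = 6720 + 1 = 6721. For n = 6720 = 42 · 160, we can put exactly 42 objects in every box, avoiding 43 in any single one — so 6721 is tight.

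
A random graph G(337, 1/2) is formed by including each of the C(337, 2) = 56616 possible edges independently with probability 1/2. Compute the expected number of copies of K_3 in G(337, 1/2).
E[# K_3] = C(337, 3) · (1/2)^C(3, 2) = 6322120 / 2^3 = 790265

For each 3-subset S of vertices (there are C(337, 3) = 6322120 such S), let X_S = 1 if S induces a K_3 (all C(3, 2) = 3 edges present). Then P(X_S = 1) = (1/2)^3 = 1/8. By linearity of expectation, E[# K_3] = C(337, 3) · (1/2)^3 = 6322120 / 8 = 790265.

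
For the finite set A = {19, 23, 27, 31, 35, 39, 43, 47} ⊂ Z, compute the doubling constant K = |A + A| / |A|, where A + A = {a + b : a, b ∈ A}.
K = |A + A| / |A| = 15/8

Enumerate A + A = {a + b : a, b ∈ A}. With |A| = 8, there are |A|^2 = 64 ordered sum pairs; collecting distinct values, A + A = {38, 42, 46, 50, 54, 58, 62, 66, 70, 74, 78, 82, 86, 90, 94}, so |A + A| = 15. Thus K = 15/8. Here |A + A| = 2|A| − 1 = 15, the minimum possible — so K = 15/8 is minimal, which holds iff A is an arithmetic progression.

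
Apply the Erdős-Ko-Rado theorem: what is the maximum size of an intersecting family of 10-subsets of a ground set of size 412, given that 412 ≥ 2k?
max |F| = C(411, 9) = 844321783248562905

The Erdős-Ko-Rado theorem states: for n ≥ 2k, an intersecting family of k-subsets of an n-element set has size at most C(n − 1, k − 1), with equality for 'star' families {A ⊆ [n] : |A| = k, i ∈ A} (fix an element i). For n = 412, k = 10: C(411, 9) = 844321783248562905.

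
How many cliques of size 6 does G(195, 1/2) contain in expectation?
E[# K_6] = C(195, 6) · (1/2)^C(6, 2) = 70656049360 / 2^15 = 4416003085/2048 ≈ 2156251.506348

For each 6-subset S of vertices (there are C(195, 6) = 70656049360 such S), let X_S = 1 if S induces a K_6 (all C(6, 2) = 15 edges present). Then P(X_S = 1) = (1/2)^15 = 1/32768. By linearity of expectation, E[# K_6] = C(195, 6) · (1/2)^15 = 70656049360 / 32768 = 4416003085/2048 ≈ 2156251.506348.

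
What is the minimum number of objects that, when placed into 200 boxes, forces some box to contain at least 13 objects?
n = (13 − 1)·200 + 1 = 2401

By the generalised pigeonhole principle, to guarantee some box contains ≥ r objects we need more than (r − 1) · k objects total. Threshold: n = (r − 1) · k + 1. With r = 13 and k = 200: n = 12 · 200 + 1 = 2400 + 1 = 2401. For n = 2400 = 12 · 200, we can put exactly 12 objects in every box, avoiding 13 in any single one — so 2401 is tight.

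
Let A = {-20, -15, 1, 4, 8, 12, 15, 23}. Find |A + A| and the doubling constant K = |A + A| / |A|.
K = |A + A| / |A| = 31/8

Enumerate A + A = {a + b : a, b ∈ A}. With |A| = 8, there are |A|^2 = 64 ordered sum pairs; collecting distinct values, A + A = {-40, -35, -30, -19, -16, -14, -12, -11, -8, -7, -5, -3, 0, 2, 3, 5, 8, 9, 12, 13, 16, 19, 20, 23, 24, 27, 30, 31, 35, 38, 46}, so |A + A| = 31. Thus K = 31/8. For comparison, the minimum possible |A + A| over all 8-element sets is 2·8 − 1 = 15 (so min K = 15/8), attained only by arithmetic progressions.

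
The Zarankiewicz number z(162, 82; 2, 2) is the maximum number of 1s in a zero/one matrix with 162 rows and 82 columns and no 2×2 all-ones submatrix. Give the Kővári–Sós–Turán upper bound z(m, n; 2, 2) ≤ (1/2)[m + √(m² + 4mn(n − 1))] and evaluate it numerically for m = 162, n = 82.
z(162, 82; 2, 2) ≤ (1/2)[162 + √(162² + 4·162·82·81)] = (1/2)[162 + √4330260] = 1121.4638

Kővári–Sós–Turán: let r_1, ..., r_162 be the row sums and z = Σ r_i the total number of 1s. Each pair of columns can share at most one row with both entries 1 (else a 2×2 all-ones block appears), so Σ_i C(r_i, 2) ≤ C(82, 2) = 3321. By convexity Σ_i C(r_i, 2) ≥ 162·C(z/162, 2) = z(z − 162)/(2·162), giving z² − 162z − 162·82·81 ≤ 0 and hence z ≤ (1/2)[162 + √(26244 + 4·1076004)] = (1/2)[162 + √4330260] ≈ (1/2)(162 + 2080.9277) = 1121.4638.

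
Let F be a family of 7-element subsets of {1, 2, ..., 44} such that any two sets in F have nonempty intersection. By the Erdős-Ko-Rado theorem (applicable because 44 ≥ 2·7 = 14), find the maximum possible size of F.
max |F| = C(43, 6) = 6096454

The Erdős-Ko-Rado theorem states: for n ≥ 2k, an intersecting family of k-subsets of an n-element set has size at most C(n − 1, k − 1), with equality for 'star' families {A ⊆ [n] : |A| = k, i ∈ A} (fix an element i). For n = 44, k = 7: C(43, 6) = 6096454.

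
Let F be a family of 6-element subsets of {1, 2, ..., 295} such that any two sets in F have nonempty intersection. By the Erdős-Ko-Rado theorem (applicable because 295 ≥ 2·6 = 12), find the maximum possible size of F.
max |F| = C(294, 5) = 17689173558

Erdős-Ko-Rado (1961): when n ≥ 2k, max |F| = C(n−1, k−1). The bound is attained by the star {A : i ∈ A} for any fixed i ∈ [n]. Here C(295−1, 6−1) = C(294, 5) = 17689173558.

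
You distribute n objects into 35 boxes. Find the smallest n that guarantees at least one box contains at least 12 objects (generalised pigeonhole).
n = (12 − 1)·35 + 1 = 386

By the generalised pigeonhole principle, to guarantee some box contains ≥ r objects we need more than (r − 1) · k objects total. Threshold: n = (r − 1) · k + 1. With r = 12 and k = 35: n = 11 · 35 + 1 = 385 + 1 = 386. For n = 385 = 11 · 35, we can put exactly 11 objects in every box, avoiding 12 in any single one — so 386 is tight.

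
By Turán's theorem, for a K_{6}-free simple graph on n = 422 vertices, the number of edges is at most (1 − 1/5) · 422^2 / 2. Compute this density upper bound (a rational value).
Turán density bound = (4/5) · 422^2/2 = 356168/5 ≈ 71233.6

Turán's theorem: ex(n, K_{r+1}) is achieved by the complete r-partite Turán graph T(n, r) with parts as balanced as possible, and is at most (1 − 1/r) · n^2/2. For r = 5, n = 422: the density bound is (4/5) · 178084/2 = 356168/5 ≈ 71233.6. The integer-valued extremum is e(T(422, 5)) = 71233, which is strictly less than the density bound 356168/5 since 5 ∤ 422 (the parts of T(422, 5) cannot all be equal).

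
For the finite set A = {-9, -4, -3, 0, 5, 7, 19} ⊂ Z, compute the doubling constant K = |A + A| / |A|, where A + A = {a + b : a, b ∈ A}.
K = |A + A| / |A| = 26/7

Enumerate A + A = {a + b : a, b ∈ A}. With |A| = 7, there are |A|^2 = 49 ordered sum pairs; collecting distinct values, A + A = {-18, -13, -12, -9, -8, -7, -6, -4, -3, -2, 0, 1, 2, 3, 4, 5, 7, 10, 12, 14, 15, 16, 19, 24, 26, 38}, so |A + A| = 26. Thus K = 26/7. For comparison, the minimum possible |A + A| over all 7-element sets is 2·7 − 1 = 13 (so min K = 13/7), attained only by arithmetic progressions.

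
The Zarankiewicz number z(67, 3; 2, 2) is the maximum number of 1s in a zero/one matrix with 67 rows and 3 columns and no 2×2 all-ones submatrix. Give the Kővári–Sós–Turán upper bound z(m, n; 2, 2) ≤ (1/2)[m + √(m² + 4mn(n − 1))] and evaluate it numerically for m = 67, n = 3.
z(67, 3; 2, 2) ≤ (1/2)[67 + √(67² + 4·67·3·2)] = (1/2)[67 + √6097] = 72.5416

Kővári–Sós–Turán: let r_1, ..., r_67 be the row sums and z = Σ r_i the total number of 1s. Each pair of columns can share at most one row with both entries 1 (else a 2×2 all-ones block appears), so Σ_i C(r_i, 2) ≤ C(3, 2) = 3. By convexity Σ_i C(r_i, 2) ≥ 67·C(z/67, 2) = z(z − 67)/(2·67), giving z² − 67z − 67·3·2 ≤ 0 and hence z ≤ (1/2)[67 + √(4489 + 4·402)] = (1/2)[67 + √6097] ≈ (1/2)(67 + 78.0833) = 72.5416.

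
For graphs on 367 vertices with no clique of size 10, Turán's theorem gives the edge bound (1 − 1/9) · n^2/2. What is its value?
Turán density bound = (8/9) · 367^2/2 = 538756/9 ≈ 59861.7778

Turán's theorem: ex(n, K_{r+1}) is achieved by the complete r-partite Turán graph T(n, r) with parts as balanced as possible, and is at most (1 − 1/r) · n^2/2. For r = 9, n = 367: the density bound is (8/9) · 134689/2 = 538756/9 ≈ 59861.7778. The integer-valued extremum is e(T(367, 9)) = 59861, which is strictly less than the density bound 538756/9 since 9 ∤ 367 (the parts of T(367, 9) cannot all be equal).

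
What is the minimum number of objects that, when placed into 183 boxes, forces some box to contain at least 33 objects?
n = (33 − 1)·183 + 1 = 5857

By the generalised pigeonhole principle, to guarantee some box contains ≥ r objects we need more than (r − 1) · k objects total. Threshold: n = (r − 1) · k + 1. With r = 33 and k = 183: n = 32 · 183 + 1 = 5856 + 1 = 5857. For n = 5856 = 32 · 183, we can put exactly 32 objects in every box, avoiding 33 in any single one — so 5857 is tight.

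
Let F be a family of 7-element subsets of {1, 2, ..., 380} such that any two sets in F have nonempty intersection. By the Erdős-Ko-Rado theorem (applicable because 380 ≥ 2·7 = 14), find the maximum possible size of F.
max |F| = C(379, 6) = 3955765864050

The Erdős-Ko-Rado theorem states: for n ≥ 2k, an intersecting family of k-subsets of an n-element set has size at most C(n − 1, k − 1), with equality for 'star' families {A ⊆ [n] : |A| = k, i ∈ A} (fix an element i). For n = 380, k = 7: C(379, 6) = 3955765864050.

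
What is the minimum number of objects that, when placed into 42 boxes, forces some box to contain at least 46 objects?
n = (46 − 1)·42 + 1 = 1891

By the generalised pigeonhole principle, to guarantee some box contains ≥ r objects we need more than (r − 1) · k objects total. Threshold: n = (r − 1) · k + 1. With r = 46 and k = 42: n = 45 · 42 + 1 = 1890 + 1 = 1891. For n = 1890 = 45 · 42, we can put exactly 45 objects in every box, avoiding 46 in any single one — so 1891 is tight.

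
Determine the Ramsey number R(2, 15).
R(2, 15) = 15

R(2, k) = k for all k ≥ 2: in a 2-colouring of K_k, either some edge is red (a red K_2) or all edges are blue (a blue K_k). And K_{14} coloured all-blue has no blue K_15, so R(2, 15) > 14. Hence R(2, 15) = 15.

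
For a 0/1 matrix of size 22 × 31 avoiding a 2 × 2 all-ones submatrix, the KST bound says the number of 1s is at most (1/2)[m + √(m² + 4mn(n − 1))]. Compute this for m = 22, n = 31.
z(22, 31; 2, 2) ≤ (1/2)[22 + √(22² + 4·22·31·30)] = (1/2)[22 + √82324] = 154.4608

Kővári–Sós–Turán: let r_1, ..., r_22 be the row sums and z = Σ r_i the total number of 1s. Each pair of columns can share at most one row with both entries 1 (else a 2×2 all-ones block appears), so Σ_i C(r_i, 2) ≤ C(31, 2) = 465. By convexity Σ_i C(r_i, 2) ≥ 22·C(z/22, 2) = z(z − 22)/(2·22), giving z² − 22z − 22·31·30 ≤ 0 and hence z ≤ (1/2)[22 + √(484 + 4·20460)] = (1/2)[22 + √82324] ≈ (1/2)(22 + 286.9216) = 154.4608.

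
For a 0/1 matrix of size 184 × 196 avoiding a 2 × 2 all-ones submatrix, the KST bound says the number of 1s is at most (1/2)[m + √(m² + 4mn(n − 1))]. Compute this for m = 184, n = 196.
z(184, 196; 2, 2) ≤ (1/2)[184 + √(184² + 4·184·196·195)] = (1/2)[184 + √28163776] = 2745.4777

Kővári–Sós–Turán: let r_1, ..., r_184 be the row sums and z = Σ r_i the total number of 1s. Each pair of columns can share at most one row with both entries 1 (else a 2×2 all-ones block appears), so Σ_i C(r_i, 2) ≤ C(196, 2) = 19110. By convexity Σ_i C(r_i, 2) ≥ 184·C(z/184, 2) = z(z − 184)/(2·184), giving z² − 184z − 184·196·195 ≤ 0 and hence z ≤ (1/2)[184 + √(33856 + 4·7032480)] = (1/2)[184 + √28163776] ≈ (1/2)(184 + 5306.9554) = 2745.4777.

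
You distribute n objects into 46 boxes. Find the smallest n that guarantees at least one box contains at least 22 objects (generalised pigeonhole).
n = (22 − 1)·46 + 1 = 967

By the generalised pigeonhole principle, to guarantee some box contains ≥ r objects we need more than (r − 1) · k objects total. Threshold: n = (r − 1) · k + 1. With r = 22 and k = 46: n = 21 · 46 + 1 = 966 + 1 = 967. For n = 966 = 21 · 46, we can put exactly 21 objects in every box, avoiding 22 in any single one — so 967 is tight.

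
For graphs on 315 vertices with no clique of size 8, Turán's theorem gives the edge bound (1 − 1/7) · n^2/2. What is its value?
Turán density bound = (6/7) · 315^2/2 = 42525

Turán's theorem: ex(n, K_{r+1}) is achieved by the complete r-partite Turán graph T(n, r) with parts as balanced as possible, and is at most (1 − 1/r) · n^2/2. For r = 7, n = 315: the density bound is (6/7) · 99225/2 = 42525. Since 7 ∣ 315, the Turán graph T(315, 7) has parts of equal size 45, and its edge count e(T(315, 7)) = 42525 attains the density bound exactly.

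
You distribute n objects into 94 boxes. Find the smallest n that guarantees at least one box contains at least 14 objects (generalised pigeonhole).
n = (14 − 1)·94 + 1 = 1223

By the generalised pigeonhole principle, to guarantee some box contains ≥ r objects we need more than (r − 1) · k objects total. Threshold: n = (r − 1) · k + 1. With r = 14 and k = 94: n = 13 · 94 + 1 = 1222 + 1 = 1223. For n = 1222 = 13 · 94, we can put exactly 13 objects in every box, avoiding 14 in any single one — so 1223 is tight.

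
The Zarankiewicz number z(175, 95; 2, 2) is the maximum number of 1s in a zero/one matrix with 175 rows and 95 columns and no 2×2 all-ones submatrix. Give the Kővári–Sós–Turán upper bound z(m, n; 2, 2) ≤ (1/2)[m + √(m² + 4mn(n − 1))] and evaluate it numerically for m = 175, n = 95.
z(175, 95; 2, 2) ≤ (1/2)[175 + √(175² + 4·175·95·94)] = (1/2)[175 + √6281625] = 1340.6585

Kővári–Sós–Turán: let r_1, ..., r_175 be the row sums and z = Σ r_i the total number of 1s. Each pair of columns can share at most one row with both entries 1 (else a 2×2 all-ones block appears), so Σ_i C(r_i, 2) ≤ C(95, 2) = 4465. By convexity Σ_i C(r_i, 2) ≥ 175·C(z/175, 2) = z(z − 175)/(2·175), giving z² − 175z − 175·95·94 ≤ 0 and hence z ≤ (1/2)[175 + √(30625 + 4·1562750)] = (1/2)[175 + √6281625] ≈ (1/2)(175 + 2506.317) = 1340.6585.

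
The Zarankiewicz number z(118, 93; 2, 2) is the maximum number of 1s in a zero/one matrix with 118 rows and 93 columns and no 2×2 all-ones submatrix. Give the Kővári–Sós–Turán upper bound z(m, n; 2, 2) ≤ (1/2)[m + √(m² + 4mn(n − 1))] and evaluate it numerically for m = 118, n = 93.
z(118, 93; 2, 2) ≤ (1/2)[118 + √(118² + 4·118·93·92)] = (1/2)[118 + √4052356] = 1065.5232

Kővári–Sós–Turán: let r_1, ..., r_118 be the row sums and z = Σ r_i the total number of 1s. Each pair of columns can share at most one row with both entries 1 (else a 2×2 all-ones block appears), so Σ_i C(r_i, 2) ≤ C(93, 2) = 4278. By convexity Σ_i C(r_i, 2) ≥ 118·C(z/118, 2) = z(z − 118)/(2·118), giving z² − 118z − 118·93·92 ≤ 0 and hence z ≤ (1/2)[118 + √(13924 + 4·1009608)] = (1/2)[118 + √4052356] ≈ (1/2)(118 + 2013.0464) = 1065.5232.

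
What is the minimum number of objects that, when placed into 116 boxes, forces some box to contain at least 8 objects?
n = (8 − 1)·116 + 1 = 813

By the generalised pigeonhole principle, to guarantee some box contains ≥ r objects we need more than (r − 1) · k objects total. Threshold: n = (r − 1) · k + 1. With r = 8 and k = 116: n = 7 · 116 + 1 = 812 + 1 = 813. For n = 812 = 7 · 116, we can put exactly 7 objects in every box, avoiding 8 in any single one — so 813 is tight.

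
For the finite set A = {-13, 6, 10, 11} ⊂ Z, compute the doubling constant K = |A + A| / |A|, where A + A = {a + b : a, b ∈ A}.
K = |A + A| / |A| = 10/4 = 5/2

Enumerate A + A = {a + b : a, b ∈ A}. With |A| = 4, there are |A|^2 = 16 ordered sum pairs; collecting distinct values, A + A = {-26, -7, -3, -2, 12, 16, 17, 20, 21, 22}, so |A + A| = 10. Thus K = 10/4 = 5/2. For comparison, the minimum possible |A + A| over all 4-element sets is 2·4 − 1 = 7 (so min K = 7/4), attained only by arithmetic progressions.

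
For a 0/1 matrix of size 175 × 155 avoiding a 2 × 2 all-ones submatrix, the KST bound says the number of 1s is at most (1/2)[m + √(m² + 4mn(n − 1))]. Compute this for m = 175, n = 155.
z(175, 155; 2, 2) ≤ (1/2)[175 + √(175² + 4·175·155·154)] = (1/2)[175 + √16739625] = 2133.2043

Kővári–Sós–Turán: let r_1, ..., r_175 be the row sums and z = Σ r_i the total number of 1s. Each pair of columns can share at most one row with both entries 1 (else a 2×2 all-ones block appears), so Σ_i C(r_i, 2) ≤ C(155, 2) = 11935. By convexity Σ_i C(r_i, 2) ≥ 175·C(z/175, 2) = z(z − 175)/(2·175), giving z² − 175z − 175·155·154 ≤ 0 and hence z ≤ (1/2)[175 + √(30625 + 4·4177250)] = (1/2)[175 + √16739625] ≈ (1/2)(175 + 4091.4087) = 2133.2043.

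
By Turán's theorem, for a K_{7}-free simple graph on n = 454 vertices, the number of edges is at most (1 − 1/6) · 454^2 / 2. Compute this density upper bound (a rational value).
Turán density bound = (5/6) · 454^2/2 = 257645/3 ≈ 85881.6667

Turán's theorem: ex(n, K_{r+1}) is achieved by the complete r-partite Turán graph T(n, r) with parts as balanced as possible, and is at most (1 − 1/r) · n^2/2. For r = 6, n = 454: the density bound is (5/6) · 206116/2 = 257645/3 ≈ 85881.6667. The integer-valued extremum is e(T(454, 6)) = 85881, which is strictly less than the density bound 257645/3 since 6 ∤ 454 (the parts of T(454, 6) cannot all be equal).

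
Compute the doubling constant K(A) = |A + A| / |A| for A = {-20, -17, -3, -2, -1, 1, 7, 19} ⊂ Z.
K = |A + A| / |A| = 31/8

Enumerate A + A = {a + b : a, b ∈ A}. With |A| = 8, there are |A|^2 = 64 ordered sum pairs; collecting distinct values, A + A = {-40, -37, -34, -23, -22, -21, -20, -19, -18, -16, -13, -10, -6, -5, -4, -3, -2, -1, 0, 2, 4, 5, 6, 8, 14, 16, 17, 18, 20, 26, 38}, so |A + A| = 31. Thus K = 31/8. For comparison, the minimum possible |A + A| over all 8-element sets is 2·8 − 1 = 15 (so min K = 15/8), attained only by arithmetic progressions.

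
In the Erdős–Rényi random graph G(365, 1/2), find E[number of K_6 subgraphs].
E[# K_6] = C(365, 6) · (1/2)^C(6, 2) = 3151277509380 / 2^15 = 787819377345/8192 ≈ 96169357.586060

For each 6-subset S of vertices (there are C(365, 6) = 3151277509380 such S), let X_S = 1 if S induces a K_6 (all C(6, 2) = 15 edges present). Then P(X_S = 1) = (1/2)^15 = 1/32768. By linearity of expectation, E[# K_6] = C(365, 6) · (1/2)^15 = 3151277509380 / 32768 = 787819377345/8192 ≈ 96169357.586060.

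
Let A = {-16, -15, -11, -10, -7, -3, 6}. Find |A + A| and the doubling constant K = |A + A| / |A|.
K = |A + A| / |A| = 23/7

Enumerate A + A = {a + b : a, b ∈ A}. With |A| = 7, there are |A|^2 = 49 ordered sum pairs; collecting distinct values, A + A = {-32, -31, -30, -27, -26, -25, -23, -22, -21, -20, -19, -18, -17, -14, -13, -10, -9, -6, -5, -4, -1, 3, 12}, so |A + A| = 23. Thus K = 23/7. For comparison, the minimum possible |A + A| over all 7-element sets is 2·7 − 1 = 13 (so min K = 13/7), attained only by arithmetic progressions.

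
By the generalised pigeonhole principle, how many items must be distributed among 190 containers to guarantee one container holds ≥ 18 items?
n = (18 − 1)·190 + 1 = 3231

By the generalised pigeonhole principle, to guarantee some box contains ≥ r objects we need more than (r − 1) · k objects total. Threshold: n = (r − 1) · k + 1. With r = 18 and k = 190: n = 17 · 190 + 1 = 3230 + 1 = 3231. For n = 3230 = 17 · 190, we can put exactly 17 objects in every box, avoiding 18 in any single one — so 3231 is tight.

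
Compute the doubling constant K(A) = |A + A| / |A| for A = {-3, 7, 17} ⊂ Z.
K = |A + A| / |A| = 5/3

Enumerate A + A = {a + b : a, b ∈ A}. With |A| = 3, there are |A|^2 = 9 ordered sum pairs; collecting distinct values, A + A = {-6, 4, 14, 24, 34}, so |A + A| = 5. Thus K = 5/3. Here |A + A| = 2|A| − 1 = 5, the minimum possible — so K = 5/3 is minimal, which holds iff A is an arithmetic progression.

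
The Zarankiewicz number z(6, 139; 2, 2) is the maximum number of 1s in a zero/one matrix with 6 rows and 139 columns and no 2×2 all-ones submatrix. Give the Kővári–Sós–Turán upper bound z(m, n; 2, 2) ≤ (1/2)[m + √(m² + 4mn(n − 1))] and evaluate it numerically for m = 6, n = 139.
z(6, 139; 2, 2) ≤ (1/2)[6 + √(6² + 4·6·139·138)] = (1/2)[6 + √460404] = 342.2654

Kővári–Sós–Turán: let r_1, ..., r_6 be the row sums and z = Σ r_i the total number of 1s. Each pair of columns can share at most one row with both entries 1 (else a 2×2 all-ones block appears), so Σ_i C(r_i, 2) ≤ C(139, 2) = 9591. By convexity Σ_i C(r_i, 2) ≥ 6·C(z/6, 2) = z(z − 6)/(2·6), giving z² − 6z − 6·139·138 ≤ 0 and hence z ≤ (1/2)[6 + √(36 + 4·115092)] = (1/2)[6 + √460404] ≈ (1/2)(6 + 678.5308) = 342.2654.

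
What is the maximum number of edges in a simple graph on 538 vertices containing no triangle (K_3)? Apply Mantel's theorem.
ex(538, K_3) = ⌊538^2/4⌋ = 72361

Mantel (1907): a triangle-free graph on n vertices has at most ⌊n^2/4⌋ edges, with equality for the complete bipartite graph K_{⌊n/2⌋, ⌈n/2⌉}. For n = 538: ⌊538^2/4⌋ = ⌊289444/4⌋ = 72361. The extremal graph is K_{269, 269}, which has 269·269 = 72361 edges.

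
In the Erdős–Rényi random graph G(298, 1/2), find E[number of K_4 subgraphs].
E[# K_4] = C(298, 4) · (1/2)^C(4, 2) = 322014330 / 2^6 = 161007165/32 = 5031473.90625

For each 4-subset S of vertices (there are C(298, 4) = 322014330 such S), let X_S = 1 if S induces a K_4 (all C(4, 2) = 6 edges present). Then P(X_S = 1) = (1/2)^6 = 1/64. By linearity of expectation, E[# K_4] = C(298, 4) · (1/2)^6 = 322014330 / 64 = 161007165/32 = 5031473.90625.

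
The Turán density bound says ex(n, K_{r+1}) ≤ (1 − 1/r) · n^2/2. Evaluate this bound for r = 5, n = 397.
Turán density bound = (4/5) · 397^2/2 = 315218/5 ≈ 63043.6

Turán's theorem: ex(n, K_{r+1}) is achieved by the complete r-partite Turán graph T(n, r) with parts as balanced as possible, and is at most (1 − 1/r) · n^2/2. For r = 5, n = 397: the density bound is (4/5) · 157609/2 = 315218/5 ≈ 63043.6. The integer-valued extremum is e(T(397, 5)) = 63043, which is strictly less than the density bound 315218/5 since 5 ∤ 397 (the parts of T(397, 5) cannot all be equal).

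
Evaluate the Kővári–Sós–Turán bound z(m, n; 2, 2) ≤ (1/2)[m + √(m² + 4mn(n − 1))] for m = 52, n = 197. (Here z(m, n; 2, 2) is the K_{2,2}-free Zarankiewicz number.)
z(52, 197; 2, 2) ≤ (1/2)[52 + √(52² + 4·52·197·196)] = (1/2)[52 + √8034000] = 1443.2156

Kővári–Sós–Turán: let r_1, ..., r_52 be the row sums and z = Σ r_i the total number of 1s. Each pair of columns can share at most one row with both entries 1 (else a 2×2 all-ones block appears), so Σ_i C(r_i, 2) ≤ C(197, 2) = 19306. By convexity Σ_i C(r_i, 2) ≥ 52·C(z/52, 2) = z(z − 52)/(2·52), giving z² − 52z − 52·197·196 ≤ 0 and hence z ≤ (1/2)[52 + √(2704 + 4·2007824)] = (1/2)[52 + √8034000] ≈ (1/2)(52 + 2834.4312) = 1443.2156.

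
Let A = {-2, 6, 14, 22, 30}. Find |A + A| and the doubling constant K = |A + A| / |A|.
K = |A + A| / |A| = 9/5

Enumerate A + A = {a + b : a, b ∈ A}. With |A| = 5, there are |A|^2 = 25 ordered sum pairs; collecting distinct values, A + A = {-4, 4, 12, 20, 28, 36, 44, 52, 60}, so |A + A| = 9. Thus K = 9/5. Here |A + A| = 2|A| − 1 = 9, the minimum possible — so K = 9/5 is minimal, which holds iff A is an arithmetic progression.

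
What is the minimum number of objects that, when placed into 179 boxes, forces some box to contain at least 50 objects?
n = (50 − 1)·179 + 1 = 8772

By the generalised pigeonhole principle, to guarantee some box contains ≥ r objects we need more than (r − 1) · k objects total. Threshold: n = (r − 1) · k + 1. With r = 50 and k = 179: n = 49 · 179 + 1 = 8771 + 1 = 8772. For n = 8771 = 49 · 179, we can put exactly 49 objects in every box, avoiding 50 in any single one — so 8772 is tight.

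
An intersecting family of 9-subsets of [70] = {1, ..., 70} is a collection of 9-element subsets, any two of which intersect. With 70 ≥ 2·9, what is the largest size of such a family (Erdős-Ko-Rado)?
max |F| = C(69, 8) = 8361453672

The Erdős-Ko-Rado theorem states: for n ≥ 2k, an intersecting family of k-subsets of an n-element set has size at most C(n − 1, k − 1), with equality for 'star' families {A ⊆ [n] : |A| = k, i ∈ A} (fix an element i). For n = 70, k = 9: C(69, 8) = 8361453672.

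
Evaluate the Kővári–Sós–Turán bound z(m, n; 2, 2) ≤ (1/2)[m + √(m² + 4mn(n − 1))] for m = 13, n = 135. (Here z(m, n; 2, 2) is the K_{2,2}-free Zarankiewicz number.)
z(13, 135; 2, 2) ≤ (1/2)[13 + √(13² + 4·13·135·134)] = (1/2)[13 + √940849] = 491.4869

Kővári–Sós–Turán: let r_1, ..., r_13 be the row sums and z = Σ r_i the total number of 1s. Each pair of columns can share at most one row with both entries 1 (else a 2×2 all-ones block appears), so Σ_i C(r_i, 2) ≤ C(135, 2) = 9045. By convexity Σ_i C(r_i, 2) ≥ 13·C(z/13, 2) = z(z − 13)/(2·13), giving z² − 13z − 13·135·134 ≤ 0 and hence z ≤ (1/2)[13 + √(169 + 4·235170)] = (1/2)[13 + √940849] ≈ (1/2)(13 + 969.9737) = 491.4869.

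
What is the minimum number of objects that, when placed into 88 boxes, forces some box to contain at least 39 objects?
n = (39 − 1)·88 + 1 = 3345

By the generalised pigeonhole principle, to guarantee some box contains ≥ r objects we need more than (r − 1) · k objects total. Threshold: n = (r − 1) · k + 1. With r = 39 and k = 88: n = 38 · 88 + 1 = 3344 + 1 = 3345. For n = 3344 = 38 · 88, we can put exactly 38 objects in every box, avoiding 39 in any single one — so 3345 is tight.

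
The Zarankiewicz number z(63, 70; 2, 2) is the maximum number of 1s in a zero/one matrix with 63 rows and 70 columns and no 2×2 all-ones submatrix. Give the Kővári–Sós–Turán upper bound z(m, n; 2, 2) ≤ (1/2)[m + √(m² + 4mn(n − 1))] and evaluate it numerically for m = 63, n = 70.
z(63, 70; 2, 2) ≤ (1/2)[63 + √(63² + 4·63·70·69)] = (1/2)[63 + √1221129] = 584.0235

Kővári–Sós–Turán: let r_1, ..., r_63 be the row sums and z = Σ r_i the total number of 1s. Each pair of columns can share at most one row with both entries 1 (else a 2×2 all-ones block appears), so Σ_i C(r_i, 2) ≤ C(70, 2) = 2415. By convexity Σ_i C(r_i, 2) ≥ 63·C(z/63, 2) = z(z − 63)/(2·63), giving z² − 63z − 63·70·69 ≤ 0 and hence z ≤ (1/2)[63 + √(3969 + 4·304290)] = (1/2)[63 + √1221129] ≈ (1/2)(63 + 1105.0471) = 584.0235.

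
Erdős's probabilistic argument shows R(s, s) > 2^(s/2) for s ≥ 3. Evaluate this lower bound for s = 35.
2^(35/2) = 185363.8; so R(35, 35) > 185363.8

Colour each edge of K_n uniformly at random with red/blue. The expected number of monochromatic K_35 is C(n, 35) · 2 · 2^(−C(35,2)). If C(n, 35) · 2^(1 − C(35,2)) < 1, then with positive probability no monochromatic K_35 exists, so R(35, 35) > n. The standard estimate C(n, 35) ≤ n^35/35! shows this inequality holds whenever n ≤ 2^(35/2) (since 35! · 2^(C(35,2) − 1) > 2^(35^2/2) ≥ n^35). Hence R(35, 35) > 2^(35/2) = 185363.8.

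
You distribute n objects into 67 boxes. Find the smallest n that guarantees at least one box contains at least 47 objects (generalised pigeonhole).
n = (47 − 1)·67 + 1 = 3083

By the generalised pigeonhole principle, to guarantee some box contains ≥ r objects we need more than (r − 1) · k objects total. Threshold: n = (r − 1) · k + 1. With r = 47 and k = 67: n = 46 · 67 + 1 = 3082 + 1 = 3083. For n = 3082 = 46 · 67, we can put exactly 46 objects in every box, avoiding 47 in any single one — so 3083 is tight.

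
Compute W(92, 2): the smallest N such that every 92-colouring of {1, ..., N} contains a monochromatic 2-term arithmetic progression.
W(92, 2) = 92 + 1 = 93

A 2-term AP is any pair of integers, so a monochromatic 2-AP exists iff some colour is used at least twice. With 92 colours, the colouring i ↦ i on {1, ..., 92} uses each colour once, avoiding any monochromatic pair, so W(92, 2) > 92. For {1, ..., 93}, pigeonhole forces two integers of the same colour, which form a monochromatic 2-AP. Hence W(92, 2) = 93.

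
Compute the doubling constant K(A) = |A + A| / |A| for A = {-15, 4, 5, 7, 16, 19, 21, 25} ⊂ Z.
K = |A + A| / |A| = 32/8 = 4

Enumerate A + A = {a + b : a, b ∈ A}. With |A| = 8, there are |A|^2 = 64 ordered sum pairs; collecting distinct values, A + A = {-30, -11, -10, -8, 1, 4, 6, 8, 9, 10, 11, 12, 14, 20, 21, 23, 24, 25, 26, 28, 29, 30, 32, 35, 37, 38, 40, 41, 42, 44, 46, 50}, so |A + A| = 32. Thus K = 32/8 = 4. For comparison, the minimum possible |A + A| over all 8-element sets is 2·8 − 1 = 15 (so min K = 15/8), attained only by arithmetic progressions.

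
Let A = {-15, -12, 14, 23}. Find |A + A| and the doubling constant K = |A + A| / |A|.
K = |A + A| / |A| = 10/4 = 5/2

Enumerate A + A = {a + b : a, b ∈ A}. With |A| = 4, there are |A|^2 = 16 ordered sum pairs; collecting distinct values, A + A = {-30, -27, -24, -1, 2, 8, 11, 28, 37, 46}, so |A + A| = 10. Thus K = 10/4 = 5/2. For comparison, the minimum possible |A + A| over all 4-element sets is 2·4 − 1 = 7 (so min K = 7/4), attained only by arithmetic progressions.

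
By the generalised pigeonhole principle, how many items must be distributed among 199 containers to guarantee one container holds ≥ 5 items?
n = (5 − 1)·199 + 1 = 797

By the generalised pigeonhole principle, to guarantee some box contains ≥ r objects we need more than (r − 1) · k objects total. Threshold: n = (r − 1) · k + 1. With r = 5 and k = 199: n = 4 · 199 + 1 = 796 + 1 = 797. For n = 796 = 4 · 199, we can put exactly 4 objects in every box, avoiding 5 in any single one — so 797 is tight.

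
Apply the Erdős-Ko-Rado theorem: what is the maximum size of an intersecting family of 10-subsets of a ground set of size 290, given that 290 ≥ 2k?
max |F| = C(289, 9) = 34172778477483932

The Erdős-Ko-Rado theorem states: for n ≥ 2k, an intersecting family of k-subsets of an n-element set has size at most C(n − 1, k − 1), with equality for 'star' families {A ⊆ [n] : |A| = k, i ∈ A} (fix an element i). For n = 290, k = 10: C(289, 9) = 34172778477483932.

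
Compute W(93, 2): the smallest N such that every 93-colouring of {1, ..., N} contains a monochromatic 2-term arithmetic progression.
W(93, 2) = 93 + 1 = 94

A 2-term AP is any pair of integers, so a monochromatic 2-AP exists iff some colour is used at least twice. With 93 colours, the colouring i ↦ i on {1, ..., 93} uses each colour once, avoiding any monochromatic pair, so W(93, 2) > 93. For {1, ..., 94}, pigeonhole forces two integers of the same colour, which form a monochromatic 2-AP. Hence W(93, 2) = 94.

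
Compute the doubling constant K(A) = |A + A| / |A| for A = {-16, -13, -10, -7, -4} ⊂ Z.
K = |A + A| / |A| = 9/5

Enumerate A + A = {a + b : a, b ∈ A}. With |A| = 5, there are |A|^2 = 25 ordered sum pairs; collecting distinct values, A + A = {-32, -29, -26, -23, -20, -17, -14, -11, -8}, so |A + A| = 9. Thus K = 9/5. Here |A + A| = 2|A| − 1 = 9, the minimum possible — so K = 9/5 is minimal, which holds iff A is an arithmetic progression.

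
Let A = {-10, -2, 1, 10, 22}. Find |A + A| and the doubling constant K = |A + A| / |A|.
K = |A + A| / |A| = 14/5

Enumerate A + A = {a + b : a, b ∈ A}. With |A| = 5, there are |A|^2 = 25 ordered sum pairs; collecting distinct values, A + A = {-20, -12, -9, -4, -1, 0, 2, 8, 11, 12, 20, 23, 32, 44}, so |A + A| = 14. Thus K = 14/5. For comparison, the minimum possible |A + A| over all 5-element sets is 2·5 − 1 = 9 (so min K = 9/5), attained only by arithmetic progressions.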